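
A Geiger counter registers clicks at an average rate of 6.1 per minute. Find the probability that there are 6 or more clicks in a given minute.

With mean μ = 6.1 per minute,
P(N ≥ 6) = 1 − P(N ≤ 5) = 1 − Σ_{j=0}^{5} e^(−μ) μ^j/j! ≈ 0.5702.

0.5702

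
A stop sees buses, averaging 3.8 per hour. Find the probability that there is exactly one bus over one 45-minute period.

Over the interval, μ = 3.8 × 0.75 = 2.85 (a 45-minute period = 0.75 hours).
P(N = 1) = e^(−μ) μ^1/1! = e^(−2.85) · 2.85^1/1 ≈ 0.1649.

0.1649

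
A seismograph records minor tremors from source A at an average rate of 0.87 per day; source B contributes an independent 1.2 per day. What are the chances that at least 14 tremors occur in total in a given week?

Independent Poisson processes superpose: combined rate λ = 0.87 + 1.2 = 2.07 per day.
Over the interval, μ = 2.07 × 7 = 14.49 (a week = 7 days).
P(N ≥ 14) = 1 − P(N ≤ 13) ≈ 0.5865.

0.5865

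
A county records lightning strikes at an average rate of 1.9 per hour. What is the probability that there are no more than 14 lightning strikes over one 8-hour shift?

Over the interval, μ = 1.9 × 8 = 15.2 (an 8-hour shift = 8 hours).
P(N ≤ 14) = Σ_{j=0}^{14} e^(−μ) μ^j/j! ≈ 0.4453.

0.4453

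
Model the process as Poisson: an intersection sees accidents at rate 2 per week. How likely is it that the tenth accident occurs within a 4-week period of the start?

Over the interval, μ = 2 × 4 = 8 (a 4-week period = 4 weeks).
The tenth arrival falls in the interval iff at least 10 events occur there: P(S_10 ≤ t) = P(N ≥ 10) = 1 − P(N ≤ 9) ≈ 0.2834.

0.2834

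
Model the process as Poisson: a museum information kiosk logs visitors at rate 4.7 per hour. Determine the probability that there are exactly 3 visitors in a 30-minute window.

Over the interval, μ = 4.7 × 0.5 = 2.35 (a 30-minute window = 0.5 hours).
P(N = 3) = e^(−μ) μ^3/3! = e^(−2.35) · 2.35^3/6 ≈ 0.2063.

0.2063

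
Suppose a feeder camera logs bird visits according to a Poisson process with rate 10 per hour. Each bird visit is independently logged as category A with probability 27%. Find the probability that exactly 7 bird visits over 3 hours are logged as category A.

Thinning: the bird visits that are logged as category A themselves form a Poisson process with rate 0.27 × 10 = 2.7 per hour.
Over the interval, μ = 2.7 × 3 = 8.1 (3 hours).
P(N = 7) = e^(−8.1) · 8.1^7/7! ≈ 0.1378.

0.1378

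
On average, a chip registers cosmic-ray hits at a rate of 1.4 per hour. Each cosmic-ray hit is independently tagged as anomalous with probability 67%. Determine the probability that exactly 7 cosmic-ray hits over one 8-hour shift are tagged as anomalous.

Thinning: the cosmic-ray hits that are tagged as anomalous themselves form a Poisson process with rate 0.67 × 1.4 = 0.938 per hour.
Over the interval, μ = 0.938 × 8 = 7.504 (an 8-hour shift = 8 hours).
P(N = 7) = e^(−7.504) · 7.504^7/7! ≈ 0.1464.

0.1464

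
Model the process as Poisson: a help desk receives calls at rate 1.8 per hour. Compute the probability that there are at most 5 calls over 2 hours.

Over the interval, μ = 1.8 × 2 = 3.6 (2 hours).
P(N ≤ 5) = Σ_{j=0}^{5} e^(−μ) μ^j/j! ≈ 0.8441.

0.8441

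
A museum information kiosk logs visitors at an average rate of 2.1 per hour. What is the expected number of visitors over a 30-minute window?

1.05

E[N] = λt = 2.1 × 0.5 = 1.05 (a 30-minute window = 0.5 hours).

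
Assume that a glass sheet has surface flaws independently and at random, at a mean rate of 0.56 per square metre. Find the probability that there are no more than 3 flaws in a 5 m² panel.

0.6919

Over the interval, μ = 0.56 × 5 = 2.8 (a 5 m² panel = 5 square metres).
P(N ≤ 3) = Σ_{j=0}^{3} e^(−μ) μ^j/j! ≈ 0.6919.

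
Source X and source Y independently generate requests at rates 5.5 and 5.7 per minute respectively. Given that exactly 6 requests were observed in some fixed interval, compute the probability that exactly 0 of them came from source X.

0.0174

Given the total, each event is independently from source X with probability p = λ_X/(λ_X+λ_Y) = 5.5/11.2 ≈ 0.4911.
So K ~ Binomial(6, 5.5/11.2): P(K = 0) = C(6,0) · (5.5/11.2)^0 · (5.7/11.2)^6 ≈ 0.0174.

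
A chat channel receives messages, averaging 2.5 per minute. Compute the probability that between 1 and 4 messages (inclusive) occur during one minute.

0.8091

With mean μ = 2.5 per minute,
P(1 ≤ N ≤ 4) = Σ_{j=1}^{4} e^(−2.5) · 2.5^j/j! ≈ 0.8091.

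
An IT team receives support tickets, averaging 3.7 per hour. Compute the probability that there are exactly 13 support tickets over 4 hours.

Over the interval, μ = 3.7 × 4 = 14.8 (4 hours).
P(N = 13) = e^(−μ) μ^13/13! = e^(−14.8) · 14.8^13/6227020800 ≈ 0.0981.

0.0981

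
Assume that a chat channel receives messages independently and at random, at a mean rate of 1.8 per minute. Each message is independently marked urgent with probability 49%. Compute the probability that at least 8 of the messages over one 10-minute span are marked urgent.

Thinning: the messages that are marked urgent themselves form a Poisson process with rate 0.49 × 1.8 = 0.882 per minute.
Over the interval, μ = 0.882 × 10 = 8.82 (a 10-minute span = 10 minutes).
P(N ≥ 8) = 1 − P(N ≤ 7) ≈ 0.6546.

0.6546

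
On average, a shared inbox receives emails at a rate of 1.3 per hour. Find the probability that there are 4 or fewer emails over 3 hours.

0.6484

Over the interval, μ = 1.3 × 3 = 3.9 (3 hours).
P(N ≤ 4) = Σ_{j=0}^{4} e^(−μ) μ^j/j! ≈ 0.6484.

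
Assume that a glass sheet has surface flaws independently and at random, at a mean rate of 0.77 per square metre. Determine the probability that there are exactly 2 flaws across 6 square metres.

0.1052

Over the interval, μ = 0.77 × 6 = 4.62 (6 square metres).
P(N = 2) = e^(−μ) μ^2/2! = e^(−4.62) · 4.62^2/2 ≈ 0.1052.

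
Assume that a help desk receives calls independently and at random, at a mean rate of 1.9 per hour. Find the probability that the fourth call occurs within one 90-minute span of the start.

0.3192

Over the interval, μ = 1.9 × 1.5 = 2.85 (a 90-minute span = 1.5 hours).
The fourth arrival falls in the interval iff at least 4 events occur there: P(S_4 ≤ t) = P(N ≥ 4) = 1 − P(N ≤ 3) ≈ 0.3192.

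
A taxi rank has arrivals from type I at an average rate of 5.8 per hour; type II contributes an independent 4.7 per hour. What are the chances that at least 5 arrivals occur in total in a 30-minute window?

Independent Poisson processes superpose: combined rate λ = 5.8 + 4.7 = 10.5 per hour.
Over the interval, μ = 10.5 × 0.5 = 5.25 (a 30-minute window = 0.5 hours).
P(N ≥ 5) = 1 − P(N ≤ 4) ≈ 0.6022.

0.6022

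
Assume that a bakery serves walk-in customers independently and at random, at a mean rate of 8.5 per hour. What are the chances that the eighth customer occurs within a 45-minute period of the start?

Over the interval, μ = 8.5 × 0.75 = 6.375 (a 45-minute period = 0.75 hours).
The eighth arrival falls in the interval iff at least 8 events occur there: P(S_8 ≤ t) = P(N ≥ 8) = 1 − P(N ≤ 7) ≈ 0.3091.

0.3091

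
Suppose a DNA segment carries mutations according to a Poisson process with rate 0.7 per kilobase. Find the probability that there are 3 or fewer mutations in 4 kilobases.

Over the interval, μ = 0.7 × 4 = 2.8 (4 kilobases).
P(N ≤ 3) = Σ_{j=0}^{3} e^(−μ) μ^j/j! ≈ 0.6919.

0.6919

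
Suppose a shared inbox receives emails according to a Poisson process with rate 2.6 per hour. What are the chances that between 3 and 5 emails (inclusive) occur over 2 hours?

0.4721

Over the interval, μ = 2.6 × 2 = 5.2 (2 hours).
P(3 ≤ N ≤ 5) = Σ_{j=3}^{5} e^(−5.2) · 5.2^j/j! ≈ 0.4721.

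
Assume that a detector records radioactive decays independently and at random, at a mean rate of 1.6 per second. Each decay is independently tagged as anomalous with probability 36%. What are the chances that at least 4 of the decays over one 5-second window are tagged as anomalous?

Thinning: the decays that are tagged as anomalous themselves form a Poisson process with rate 0.36 × 1.6 = 0.576 per second.
Over the interval, μ = 0.576 × 5 = 2.88 (a 5-second window = 5 seconds).
P(N ≥ 4) = 1 − P(N ≤ 3) ≈ 0.3259.

0.3259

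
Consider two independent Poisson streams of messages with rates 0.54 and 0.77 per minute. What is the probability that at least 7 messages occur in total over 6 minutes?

Independent Poisson processes superpose: combined rate λ = 0.54 + 0.77 = 1.31 per minute.
Over the interval, μ = 1.31 × 6 = 7.86 (6 minutes).
P(N ≥ 7) = 1 − P(N ≤ 6) ≈ 0.6692.

0.6692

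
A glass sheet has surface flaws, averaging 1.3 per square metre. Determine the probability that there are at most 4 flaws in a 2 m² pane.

0.8774

Over the interval, μ = 1.3 × 2 = 2.6 (a 2 m² pane = 2 square metres).
P(N ≤ 4) = Σ_{j=0}^{4} e^(−μ) μ^j/j! ≈ 0.8774.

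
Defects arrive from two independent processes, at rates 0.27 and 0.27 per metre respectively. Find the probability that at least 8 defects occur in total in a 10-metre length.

0.1783

Independent Poisson processes superpose: combined rate λ = 0.27 + 0.27 = 0.54 per metre.
Over the interval, μ = 0.54 × 10 = 5.4 (a 10-metre length = 10 metres).
P(N ≥ 8) = 1 − P(N ≤ 7) ≈ 0.1783.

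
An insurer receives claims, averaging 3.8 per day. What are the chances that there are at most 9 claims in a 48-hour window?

0.7649

Over the interval, μ = 3.8 × 2 = 7.6 (a 48-hour window = 2 days).
P(N ≤ 9) = Σ_{j=0}^{9} e^(−μ) μ^j/j! ≈ 0.7649.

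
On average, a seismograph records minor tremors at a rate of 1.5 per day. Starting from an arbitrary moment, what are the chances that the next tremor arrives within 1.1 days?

0.8080

Inter-arrival times are exponential with rate λ = 1.5 per day.
P(T ≤ 1.1) = 1 − e^(−λt) = 1 − e^(−1.5 × 1.1) = 1 − e^(−1.65) ≈ 0.8080.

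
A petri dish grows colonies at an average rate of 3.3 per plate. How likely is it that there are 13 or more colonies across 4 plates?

0.5587

Over the interval, μ = 3.3 × 4 = 13.2 (4 plates).
P(N ≥ 13) = 1 − P(N ≤ 12) = 1 − Σ_{j=0}^{12} e^(−μ) μ^j/j! ≈ 0.5587.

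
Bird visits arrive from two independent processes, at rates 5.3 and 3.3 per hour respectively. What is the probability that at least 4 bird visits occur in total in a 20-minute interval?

0.3229

Independent Poisson processes superpose: combined rate λ = 5.3 + 3.3 = 8.6 per hour.
Over the interval, μ = 8.6 × 1/3 ≈ 2.86667 (a 20-minute interval = 1/3 hours).
P(N ≥ 4) = 1 − P(N ≤ 3) ≈ 0.3229.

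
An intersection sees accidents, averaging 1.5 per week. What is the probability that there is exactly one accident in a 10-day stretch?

0.2514

Over the interval, μ = 1.5 × 10/7 ≈ 2.14286 (a 10-day stretch = 10/7 weeks).
P(N = 1) = e^(−μ) μ^1/1! = e^(−2.14286) · 2.14286^1/1 ≈ 0.2514.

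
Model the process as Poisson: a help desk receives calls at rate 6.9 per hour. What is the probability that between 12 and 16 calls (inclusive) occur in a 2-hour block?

0.4957

Over the interval, μ = 6.9 × 2 = 13.8 (a 2-hour block = 2 hours).
P(12 ≤ N ≤ 16) = Σ_{j=12}^{16} e^(−13.8) · 13.8^j/j! ≈ 0.4957.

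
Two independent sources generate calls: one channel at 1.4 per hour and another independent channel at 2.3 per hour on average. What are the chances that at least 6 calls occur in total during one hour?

Independent Poisson processes superpose: combined rate λ = 1.4 + 2.3 = 3.7 per hour.
So μ = 3.7.
P(N ≥ 6) = 1 − P(N ≤ 5) ≈ 0.1699.

0.1699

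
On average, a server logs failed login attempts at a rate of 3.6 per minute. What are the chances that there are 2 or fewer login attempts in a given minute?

0.3027

With mean μ = 3.6 per minute,
P(N ≤ 2) = Σ_{j=0}^{2} e^(−μ) μ^j/j! ≈ 0.3027.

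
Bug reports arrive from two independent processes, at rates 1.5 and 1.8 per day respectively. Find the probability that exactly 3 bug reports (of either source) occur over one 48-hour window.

0.0652

Independent Poisson processes superpose: combined rate λ = 1.5 + 1.8 = 3.3 per day.
Over the interval, μ = 3.3 × 2 = 6.6 (a 48-hour window = 2 days).
P(N = 3) = e^(−6.6) · 6.6^3/3! ≈ 0.0652.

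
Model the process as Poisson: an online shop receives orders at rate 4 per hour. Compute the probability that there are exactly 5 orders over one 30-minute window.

Over the interval, μ = 4 × 0.5 = 2 (a 30-minute window = 0.5 hours).
P(N = 5) = e^(−μ) μ^5/5! = e^(−2) · 2^5/120 ≈ 0.0361.

0.0361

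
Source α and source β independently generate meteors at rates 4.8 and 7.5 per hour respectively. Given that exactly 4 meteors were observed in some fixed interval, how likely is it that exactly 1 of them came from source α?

0.3539

Given the total, each event is independently from source α with probability p = λ_α/(λ_α+λ_β) = 4.8/12.3 ≈ 0.3902.
So K ~ Binomial(4, 4.8/12.3): P(K = 1) = C(4,1) · (4.8/12.3)^1 · (7.5/12.3)^3 ≈ 0.3539.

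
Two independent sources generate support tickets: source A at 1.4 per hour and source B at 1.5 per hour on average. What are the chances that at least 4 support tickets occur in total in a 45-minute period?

0.1758

Independent Poisson processes superpose: combined rate λ = 1.4 + 1.5 = 2.9 per hour.
Over the interval, μ = 2.9 × 0.75 = 2.175 (a 45-minute period = 0.75 hours).
P(N ≥ 4) = 1 − P(N ≤ 3) ≈ 0.1758.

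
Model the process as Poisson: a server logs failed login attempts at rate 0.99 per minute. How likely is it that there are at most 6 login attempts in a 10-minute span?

0.1366

Over the interval, μ = 0.99 × 10 = 9.9 (a 10-minute span = 10 minutes).
P(N ≤ 6) = Σ_{j=0}^{6} e^(−μ) μ^j/j! ≈ 0.1366.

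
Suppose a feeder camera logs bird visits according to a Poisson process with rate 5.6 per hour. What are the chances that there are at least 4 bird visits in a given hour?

0.8094

With mean μ = 5.6 per hour,
P(N ≥ 4) = 1 − P(N ≤ 3) = 1 − Σ_{j=0}^{3} e^(−μ) μ^j/j! ≈ 0.8094.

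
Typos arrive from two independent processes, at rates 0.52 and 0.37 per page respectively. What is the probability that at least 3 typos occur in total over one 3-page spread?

Independent Poisson processes superpose: combined rate λ = 0.52 + 0.37 = 0.89 per page.
Over the interval, μ = 0.89 × 3 = 2.67 (a 3-page spread = 3 pages).
P(N ≥ 3) = 1 − P(N ≤ 2) ≈ 0.4990.

0.4990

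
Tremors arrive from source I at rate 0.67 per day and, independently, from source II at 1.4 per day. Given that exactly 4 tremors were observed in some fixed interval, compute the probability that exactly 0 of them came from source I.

Given the total, each event is independently from source I with probability p = λ_I/(λ_I+λ_II) = 0.67/2.07 ≈ 0.3237.
So K ~ Binomial(4, 0.67/2.07): P(K = 0) = C(4,0) · (0.67/2.07)^0 · (1.4/2.07)^4 ≈ 0.2092.

0.2092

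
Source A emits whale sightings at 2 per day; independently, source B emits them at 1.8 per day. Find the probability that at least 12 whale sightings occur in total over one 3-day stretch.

Independent Poisson processes superpose: combined rate λ = 2 + 1.8 = 3.8 per day.
Over the interval, μ = 3.8 × 3 = 11.4 (a 3-day stretch = 3 days).
P(N ≥ 12) = 1 − P(N ≤ 11) ≈ 0.4684.

0.4684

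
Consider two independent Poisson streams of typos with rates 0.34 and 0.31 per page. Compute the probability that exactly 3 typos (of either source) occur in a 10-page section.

0.0688

Independent Poisson processes superpose: combined rate λ = 0.34 + 0.31 = 0.65 per page.
Over the interval, μ = 0.65 × 10 = 6.5 (a 10-page section = 10 pages).
P(N = 3) = e^(−6.5) · 6.5^3/3! ≈ 0.0688.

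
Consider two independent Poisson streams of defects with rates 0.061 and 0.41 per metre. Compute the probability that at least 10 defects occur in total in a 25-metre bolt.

Independent Poisson processes superpose: combined rate λ = 0.061 + 0.41 = 0.471 per metre.
Over the interval, μ = 0.471 × 25 = 11.775 (a 25-metre bolt = 25 metres).
P(N ≥ 10) = 1 − P(N ≤ 9) ≈ 0.7374.

0.7374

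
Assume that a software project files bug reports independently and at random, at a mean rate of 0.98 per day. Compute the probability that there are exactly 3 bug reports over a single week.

0.0564

Over the interval, μ = 0.98 × 7 = 6.86 (a week = 7 days).
P(N = 3) = e^(−μ) μ^3/3! = e^(−6.86) · 6.86^3/6 ≈ 0.0564.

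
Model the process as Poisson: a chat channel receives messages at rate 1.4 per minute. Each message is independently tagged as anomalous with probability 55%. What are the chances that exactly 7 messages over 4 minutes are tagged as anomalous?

Thinning: the messages that are tagged as anomalous themselves form a Poisson process with rate 0.55 × 1.4 = 0.77 per minute.
Over the interval, μ = 0.77 × 4 = 3.08 (4 minutes).
P(N = 7) = e^(−3.08) · 3.08^7/7! ≈ 0.0240.

0.0240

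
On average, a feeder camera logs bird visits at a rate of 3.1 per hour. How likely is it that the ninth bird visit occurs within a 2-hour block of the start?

0.1741

Over the interval, μ = 3.1 × 2 = 6.2 (a 2-hour block = 2 hours).
The ninth arrival falls in the interval iff at least 9 events occur there: P(S_9 ≤ t) = P(N ≥ 9) = 1 − P(N ≤ 8) ≈ 0.1741.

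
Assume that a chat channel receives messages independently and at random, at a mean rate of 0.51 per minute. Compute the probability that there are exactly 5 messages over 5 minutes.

Over the interval, μ = 0.51 × 5 = 2.55 (5 minutes).
P(N = 5) = e^(−μ) μ^5/5! = e^(−2.55) · 2.55^5/120 ≈ 0.0702.

0.0702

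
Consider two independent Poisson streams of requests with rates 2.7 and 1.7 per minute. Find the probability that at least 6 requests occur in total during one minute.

Independent Poisson processes superpose: combined rate λ = 2.7 + 1.7 = 4.4 per minute.
So μ = 4.4.
P(N ≥ 6) = 1 − P(N ≤ 5) ≈ 0.2801.

0.2801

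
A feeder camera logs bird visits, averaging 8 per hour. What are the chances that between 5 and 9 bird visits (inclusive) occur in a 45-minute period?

Over the interval, μ = 8 × 0.75 = 6 (a 45-minute period = 0.75 hours).
P(5 ≤ N ≤ 9) = Σ_{j=5}^{9} e^(−6) · 6^j/j! ≈ 0.6310.

0.6310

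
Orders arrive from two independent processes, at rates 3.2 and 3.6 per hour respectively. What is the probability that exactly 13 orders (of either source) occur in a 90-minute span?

Independent Poisson processes superpose: combined rate λ = 3.2 + 3.6 = 6.8 per hour.
Over the interval, μ = 6.8 × 1.5 = 10.2 (a 90-minute span = 1.5 hours).
P(N = 13) = e^(−10.2) · 10.2^13/13! ≈ 0.0772.

0.0772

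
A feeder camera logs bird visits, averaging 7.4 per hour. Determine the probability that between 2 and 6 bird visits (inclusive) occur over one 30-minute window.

Over the interval, μ = 7.4 × 0.5 = 3.7 (a 30-minute window = 0.5 hours).
P(2 ≤ N ≤ 6) = Σ_{j=2}^{6} e^(−3.7) · 3.7^j/j! ≈ 0.8020.

0.8020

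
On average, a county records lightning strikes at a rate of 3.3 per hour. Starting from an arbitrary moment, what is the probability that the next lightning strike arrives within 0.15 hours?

0.3904

Inter-arrival times are exponential with rate λ = 3.3 per hour.
P(T ≤ 0.15) = 1 − e^(−λt) = 1 − e^(−3.3 × 0.15) = 1 − e^(−0.495) ≈ 0.3904.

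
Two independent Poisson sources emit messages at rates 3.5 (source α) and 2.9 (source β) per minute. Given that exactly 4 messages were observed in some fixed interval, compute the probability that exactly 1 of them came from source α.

0.2035

Given the total, each event is independently from source α with probability p = λ_α/(λ_α+λ_β) = 3.5/6.4 ≈ 0.5469.
So K ~ Binomial(4, 3.5/6.4): P(K = 1) = C(4,1) · (3.5/6.4)^1 · (2.9/6.4)^3 ≈ 0.2035.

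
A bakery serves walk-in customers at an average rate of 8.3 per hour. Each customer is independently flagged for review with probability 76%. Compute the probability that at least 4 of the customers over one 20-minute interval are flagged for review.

Thinning: the customers that are flagged for review themselves form a Poisson process with rate 0.76 × 8.3 = 6.308 per hour.
Over the interval, μ = 6.308 × 1/3 ≈ 2.10267 (a 20-minute interval = 1/3 hours).
P(N ≥ 4) = 1 − P(N ≤ 3) ≈ 0.1619.

0.1619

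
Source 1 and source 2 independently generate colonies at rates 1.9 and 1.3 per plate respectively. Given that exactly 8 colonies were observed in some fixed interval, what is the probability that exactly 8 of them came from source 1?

0.0154

Given the total, each event is independently from source 1 with probability p = λ_1/(λ_1+λ_2) = 1.9/3.2 ≈ 0.5937.
So K ~ Binomial(8, 1.9/3.2): P(K = 8) = C(8,8) · (1.9/3.2)^8 · (1.3/3.2)^0 ≈ 0.0154.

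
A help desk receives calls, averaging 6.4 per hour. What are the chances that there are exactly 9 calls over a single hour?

0.0825

With mean μ = 6.4 per hour,
P(N = 9) = e^(−μ) μ^9/9! = e^(−6.4) · 6.4^9/362880 ≈ 0.0825.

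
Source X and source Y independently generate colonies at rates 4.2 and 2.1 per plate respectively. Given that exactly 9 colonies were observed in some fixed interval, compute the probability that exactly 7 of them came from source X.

0.2341

Given the total, each event is independently from source X with probability p = λ_X/(λ_X+λ_Y) = 4.2/6.3 ≈ 0.6667.
So K ~ Binomial(9, 4.2/6.3): P(K = 7) = C(9,7) · (4.2/6.3)^7 · (2.1/6.3)^2 ≈ 0.2341.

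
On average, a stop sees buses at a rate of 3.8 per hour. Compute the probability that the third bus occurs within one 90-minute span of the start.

0.9232

Over the interval, μ = 3.8 × 1.5 = 5.7 (a 90-minute span = 1.5 hours).
The third arrival falls in the interval iff at least 3 events occur there: P(S_3 ≤ t) = P(N ≥ 3) = 1 − P(N ≤ 2) ≈ 0.9232.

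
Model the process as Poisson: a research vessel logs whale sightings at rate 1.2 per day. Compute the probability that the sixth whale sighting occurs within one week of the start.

Over the interval, μ = 1.2 × 7 = 8.4 (a week = 7 days).
The sixth arrival falls in the interval iff at least 6 events occur there: P(S_6 ≤ t) = P(N ≥ 6) = 1 − P(N ≤ 5) ≈ 0.8427.

0.8427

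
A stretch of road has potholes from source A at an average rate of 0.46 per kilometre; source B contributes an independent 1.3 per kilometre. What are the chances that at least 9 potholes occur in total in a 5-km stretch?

Independent Poisson processes superpose: combined rate λ = 0.46 + 1.3 = 1.76 per kilometre.
Over the interval, μ = 1.76 × 5 = 8.8 (a 5-km stretch = 5 kilometres).
P(N ≥ 9) = 1 − P(N ≤ 8) ≈ 0.5177.

0.5177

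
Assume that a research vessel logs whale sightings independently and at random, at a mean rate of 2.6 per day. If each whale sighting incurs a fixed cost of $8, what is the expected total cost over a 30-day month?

E[N] = 2.6 × 30 = 78 (a 30-day month = 30 days); E[cost] = 78 × $8 = $624.

$624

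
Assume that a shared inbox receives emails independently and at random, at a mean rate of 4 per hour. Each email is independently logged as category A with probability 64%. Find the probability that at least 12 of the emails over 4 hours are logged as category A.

0.3308

Thinning: the emails that are logged as category A themselves form a Poisson process with rate 0.64 × 4 = 2.56 per hour.
Over the interval, μ = 2.56 × 4 = 10.24 (4 hours).
P(N ≥ 12) = 1 − P(N ≤ 11) ≈ 0.3308.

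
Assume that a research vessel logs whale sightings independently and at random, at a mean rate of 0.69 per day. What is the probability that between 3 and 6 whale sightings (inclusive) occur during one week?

0.6469

Over the interval, μ = 0.69 × 7 = 4.83 (a week = 7 days).
P(3 ≤ N ≤ 6) = Σ_{j=3}^{6} e^(−4.83) · 4.83^j/j! ≈ 0.6469.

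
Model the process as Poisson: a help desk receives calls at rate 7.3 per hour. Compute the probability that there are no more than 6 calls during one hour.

0.4060

With mean μ = 7.3 per hour,
P(N ≤ 6) = Σ_{j=0}^{6} e^(−μ) μ^j/j! ≈ 0.4060.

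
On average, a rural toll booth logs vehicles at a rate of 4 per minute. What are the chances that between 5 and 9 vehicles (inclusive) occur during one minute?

With mean μ = 4 per minute,
P(5 ≤ N ≤ 9) = Σ_{j=5}^{9} e^(−4) · 4^j/j! ≈ 0.3630.

0.3630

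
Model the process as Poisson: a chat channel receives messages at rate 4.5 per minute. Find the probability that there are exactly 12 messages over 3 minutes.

Over the interval, μ = 4.5 × 3 = 13.5 (3 minutes).
P(N = 12) = e^(−μ) μ^12/12! = e^(−13.5) · 13.5^12/479001600 ≈ 0.1049.

0.1049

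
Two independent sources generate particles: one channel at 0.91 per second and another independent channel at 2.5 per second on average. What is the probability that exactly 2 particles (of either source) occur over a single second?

0.1921

Independent Poisson processes superpose: combined rate λ = 0.91 + 2.5 = 3.41 per second.
So μ = 3.41.
P(N = 2) = e^(−3.41) · 3.41^2/2! ≈ 0.1921.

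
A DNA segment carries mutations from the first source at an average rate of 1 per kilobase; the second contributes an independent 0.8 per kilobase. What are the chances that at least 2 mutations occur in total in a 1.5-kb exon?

0.7513

Independent Poisson processes superpose: combined rate λ = 1 + 0.8 = 1.8 per kilobase.
Over the interval, μ = 1.8 × 1.5 = 2.7 (a 1.5-kb exon = 1.5 kilobases).
P(N ≥ 2) = 1 − P(N ≤ 1) ≈ 0.7513.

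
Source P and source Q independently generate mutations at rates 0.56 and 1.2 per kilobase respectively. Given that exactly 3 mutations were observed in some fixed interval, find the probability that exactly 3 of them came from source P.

0.0322

Given the total, each event is independently from source P with probability p = λ_P/(λ_P+λ_Q) = 0.56/1.76 ≈ 0.3182.
So K ~ Binomial(3, 0.56/1.76): P(K = 3) = C(3,3) · (0.56/1.76)^3 · (1.2/1.76)^0 ≈ 0.0322.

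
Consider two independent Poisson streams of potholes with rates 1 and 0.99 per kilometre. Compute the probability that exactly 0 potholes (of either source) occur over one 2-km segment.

0.0187

Independent Poisson processes superpose: combined rate λ = 1 + 0.99 = 1.99 per kilometre.
Over the interval, μ = 1.99 × 2 = 3.98 (a 2-km segment = 2 kilometres).
P(N = 0) = e^(−3.98) · 3.98^0/0! ≈ 0.0187.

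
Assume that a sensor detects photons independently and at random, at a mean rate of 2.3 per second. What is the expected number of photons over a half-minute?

E[N] = λt = 2.3 × 30 = 69 (a half-minute = 30 seconds).

69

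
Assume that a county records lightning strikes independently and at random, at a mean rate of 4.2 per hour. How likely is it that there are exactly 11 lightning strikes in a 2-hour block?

0.0828

Over the interval, μ = 4.2 × 2 = 8.4 (a 2-hour block = 2 hours).
P(N = 11) = e^(−μ) μ^11/11! = e^(−8.4) · 8.4^11/39916800 ≈ 0.0828.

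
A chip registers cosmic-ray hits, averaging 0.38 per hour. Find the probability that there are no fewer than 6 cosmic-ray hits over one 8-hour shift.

0.0880

Over the interval, μ = 0.38 × 8 = 3.04 (an 8-hour shift = 8 hours).
P(N ≥ 6) = 1 − P(N ≤ 5) = 1 − Σ_{j=0}^{5} e^(−μ) μ^j/j! ≈ 0.0880.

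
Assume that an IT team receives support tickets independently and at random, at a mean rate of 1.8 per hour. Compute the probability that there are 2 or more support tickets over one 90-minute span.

0.7513

Over the interval, μ = 1.8 × 1.5 = 2.7 (a 90-minute span = 1.5 hours).
P(N ≥ 2) = 1 − P(N ≤ 1) = 1 − Σ_{j=0}^{1} e^(−μ) μ^j/j! ≈ 0.7513.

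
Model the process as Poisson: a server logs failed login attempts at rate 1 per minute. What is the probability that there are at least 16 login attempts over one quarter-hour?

0.4319

Over the interval, μ = 1 × 15 = 15 (a quarter-hour = 15 minutes).
P(N ≥ 16) = 1 − P(N ≤ 15) = 1 − Σ_{j=0}^{15} e^(−μ) μ^j/j! ≈ 0.4319.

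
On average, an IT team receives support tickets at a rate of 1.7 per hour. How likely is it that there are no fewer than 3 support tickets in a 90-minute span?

Over the interval, μ = 1.7 × 1.5 = 2.55 (a 90-minute span = 1.5 hours).
P(N ≥ 3) = 1 − P(N ≤ 2) = 1 − Σ_{j=0}^{2} e^(−μ) μ^j/j! ≈ 0.4689.

0.4689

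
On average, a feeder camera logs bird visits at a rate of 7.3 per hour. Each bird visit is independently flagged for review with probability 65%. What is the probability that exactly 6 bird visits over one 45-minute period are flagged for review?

0.0803

Thinning: the bird visits that are flagged for review themselves form a Poisson process with rate 0.65 × 7.3 = 4.745 per hour.
Over the interval, μ = 4.745 × 0.75 = 3.55875 (a 45-minute period = 0.75 hours).
P(N = 6) = e^(−3.55875) · 3.55875^6/6! ≈ 0.0803.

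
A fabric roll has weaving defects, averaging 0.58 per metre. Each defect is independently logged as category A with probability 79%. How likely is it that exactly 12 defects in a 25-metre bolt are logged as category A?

Thinning: the defects that are logged as category A themselves form a Poisson process with rate 0.79 × 0.58 = 0.4582 per metre.
Over the interval, μ = 0.4582 × 25 = 11.455 (a 25-metre bolt = 25 metres).
P(N = 12) = e^(−11.455) · 11.455^12/12! ≈ 0.1129.

0.1129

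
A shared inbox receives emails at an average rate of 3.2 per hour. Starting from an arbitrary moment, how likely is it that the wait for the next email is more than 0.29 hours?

0.3953

The wait for the next event is exponential with rate λ = 3.2 per hour.
P(T > 0.29) = e^(−λt) = e^(−3.2 × 0.29) = e^(−0.928) ≈ 0.3953.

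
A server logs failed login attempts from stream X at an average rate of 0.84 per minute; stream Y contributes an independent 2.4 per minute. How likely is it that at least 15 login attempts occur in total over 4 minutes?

Independent Poisson processes superpose: combined rate λ = 0.84 + 2.4 = 3.24 per minute.
Over the interval, μ = 3.24 × 4 = 12.96 (4 minutes).
P(N ≥ 15) = 1 − P(N ≤ 14) ≈ 0.3208.

0.3208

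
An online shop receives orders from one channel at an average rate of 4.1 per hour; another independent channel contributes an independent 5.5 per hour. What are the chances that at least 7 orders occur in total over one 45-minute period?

Independent Poisson processes superpose: combined rate λ = 4.1 + 5.5 = 9.6 per hour.
Over the interval, μ = 9.6 × 0.75 = 7.2 (a 45-minute period = 0.75 hours).
P(N ≥ 7) = 1 − P(N ≤ 6) ≈ 0.5796.

0.5796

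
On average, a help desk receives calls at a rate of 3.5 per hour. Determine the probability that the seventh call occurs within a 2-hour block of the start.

0.5503

Over the interval, μ = 3.5 × 2 = 7 (a 2-hour block = 2 hours).
The seventh arrival falls in the interval iff at least 7 events occur there: P(S_7 ≤ t) = P(N ≥ 7) = 1 − P(N ≤ 6) ≈ 0.5503.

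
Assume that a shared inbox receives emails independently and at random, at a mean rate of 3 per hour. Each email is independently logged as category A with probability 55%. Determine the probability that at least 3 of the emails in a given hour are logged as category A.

Thinning: the emails that are logged as category A themselves form a Poisson process with rate 0.55 × 3 = 1.65 per hour.
So μ = 1.65.
P(N ≥ 3) = 1 − P(N ≤ 2) ≈ 0.2296.

0.2296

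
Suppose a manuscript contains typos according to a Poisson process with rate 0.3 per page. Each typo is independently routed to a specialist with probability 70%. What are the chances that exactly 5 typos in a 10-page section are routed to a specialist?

0.0417

Thinning: the typos that are routed to a specialist themselves form a Poisson process with rate 0.7 × 0.3 = 0.21 per page.
Over the interval, μ = 0.21 × 10 = 2.1 (a 10-page section = 10 pages).
P(N = 5) = e^(−2.1) · 2.1^5/5! ≈ 0.0417.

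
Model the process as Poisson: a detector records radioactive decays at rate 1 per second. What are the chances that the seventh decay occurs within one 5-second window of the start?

0.2378

Over the interval, μ = 1 × 5 = 5 (a 5-second window = 5 seconds).
The seventh arrival falls in the interval iff at least 7 events occur there: P(S_7 ≤ t) = P(N ≥ 7) = 1 − P(N ≤ 6) ≈ 0.2378.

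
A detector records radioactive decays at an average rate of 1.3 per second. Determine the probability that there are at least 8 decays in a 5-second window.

0.3272

Over the interval, μ = 1.3 × 5 = 6.5 (a 5-second window = 5 seconds).
P(N ≥ 8) = 1 − P(N ≤ 7) = 1 − Σ_{j=0}^{7} e^(−μ) μ^j/j! ≈ 0.3272.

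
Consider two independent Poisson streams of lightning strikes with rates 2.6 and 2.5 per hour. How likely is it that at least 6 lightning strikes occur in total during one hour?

0.4016

Independent Poisson processes superpose: combined rate λ = 2.6 + 2.5 = 5.1 per hour.
So μ = 5.1.
P(N ≥ 6) = 1 − P(N ≤ 5) ≈ 0.4016.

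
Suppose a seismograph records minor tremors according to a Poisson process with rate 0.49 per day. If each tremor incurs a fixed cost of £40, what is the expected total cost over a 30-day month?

£588

E[N] = 0.49 × 30 = 14.7 (a 30-day month = 30 days); E[cost] = 14.7 × £40 = £588.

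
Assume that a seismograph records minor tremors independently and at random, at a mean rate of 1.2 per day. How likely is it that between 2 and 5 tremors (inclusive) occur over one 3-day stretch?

0.7184

Over the interval, μ = 1.2 × 3 = 3.6 (a 3-day stretch = 3 days).
P(2 ≤ N ≤ 5) = Σ_{j=2}^{5} e^(−3.6) · 3.6^j/j! ≈ 0.7184.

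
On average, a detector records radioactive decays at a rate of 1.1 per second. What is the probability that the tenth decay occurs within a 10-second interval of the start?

0.6595

Over the interval, μ = 1.1 × 10 = 11 (a 10-second interval = 10 seconds).
The tenth arrival falls in the interval iff at least 10 events occur there: P(S_10 ≤ t) = P(N ≥ 10) = 1 − P(N ≤ 9) ≈ 0.6595.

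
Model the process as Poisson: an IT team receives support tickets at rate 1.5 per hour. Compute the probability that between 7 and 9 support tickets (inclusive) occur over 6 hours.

0.3806

Over the interval, μ = 1.5 × 6 = 9 (6 hours).
P(7 ≤ N ≤ 9) = Σ_{j=7}^{9} e^(−9) · 9^j/j! ≈ 0.3806.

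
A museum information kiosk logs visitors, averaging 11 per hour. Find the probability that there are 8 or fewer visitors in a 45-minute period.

0.5577

Over the interval, μ = 11 × 0.75 = 8.25 (a 45-minute period = 0.75 hours).
P(N ≤ 8) = Σ_{j=0}^{8} e^(−μ) μ^j/j! ≈ 0.5577.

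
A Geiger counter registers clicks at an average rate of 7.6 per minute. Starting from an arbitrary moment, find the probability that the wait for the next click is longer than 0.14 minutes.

The wait for the next event is exponential with rate λ = 7.6 per minute.
P(T > 0.14) = e^(−λt) = e^(−7.6 × 0.14) = e^(−1.064) ≈ 0.3451.

0.3451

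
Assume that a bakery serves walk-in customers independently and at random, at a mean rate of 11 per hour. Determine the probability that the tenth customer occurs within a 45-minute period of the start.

Over the interval, μ = 11 × 0.75 = 8.25 (a 45-minute period = 0.75 hours).
The tenth arrival falls in the interval iff at least 10 events occur there: P(S_10 ≤ t) = P(N ≥ 10) = 1 − P(N ≤ 9) ≈ 0.3148.

0.3148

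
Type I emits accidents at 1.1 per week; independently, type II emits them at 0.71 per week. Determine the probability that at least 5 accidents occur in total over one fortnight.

Independent Poisson processes superpose: combined rate λ = 1.1 + 0.71 = 1.81 per week.
Over the interval, μ = 1.81 × 2 = 3.62 (a fortnight = 2 weeks).
P(N ≥ 5) = 1 − P(N ≤ 4) ≈ 0.2974.

0.2974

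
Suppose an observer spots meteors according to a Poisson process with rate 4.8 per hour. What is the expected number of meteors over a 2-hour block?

9.6

E[N] = λt = 4.8 × 2 = 9.6 (a 2-hour block = 2 hours).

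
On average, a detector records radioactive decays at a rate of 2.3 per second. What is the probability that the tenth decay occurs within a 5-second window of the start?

0.7112

Over the interval, μ = 2.3 × 5 = 11.5 (a 5-second window = 5 seconds).
The tenth arrival falls in the interval iff at least 10 events occur there: P(S_10 ≤ t) = P(N ≥ 10) = 1 − P(N ≤ 9) ≈ 0.7112.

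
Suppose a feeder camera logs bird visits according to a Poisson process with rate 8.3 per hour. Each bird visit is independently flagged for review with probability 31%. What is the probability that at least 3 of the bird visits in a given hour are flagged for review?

0.4748

Thinning: the bird visits that are flagged for review themselves form a Poisson process with rate 0.31 × 8.3 = 2.573 per hour.
So μ = 2.573.
P(N ≥ 3) = 1 − P(N ≤ 2) ≈ 0.4748.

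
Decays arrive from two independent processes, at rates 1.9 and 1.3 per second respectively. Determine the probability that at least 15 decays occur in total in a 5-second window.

0.6325

Independent Poisson processes superpose: combined rate λ = 1.9 + 1.3 = 3.2 per second.
Over the interval, μ = 3.2 × 5 = 16 (a 5-second window = 5 seconds).
P(N ≥ 15) = 1 − P(N ≤ 14) ≈ 0.6325.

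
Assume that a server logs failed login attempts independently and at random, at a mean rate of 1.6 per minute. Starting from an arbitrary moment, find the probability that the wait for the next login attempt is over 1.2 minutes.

The wait for the next event is exponential with rate λ = 1.6 per minute.
P(T > 1.2) = e^(−λt) = e^(−1.6 × 1.2) = e^(−1.92) ≈ 0.1466.

0.1466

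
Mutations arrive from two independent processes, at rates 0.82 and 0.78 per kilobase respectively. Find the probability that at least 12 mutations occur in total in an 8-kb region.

Independent Poisson processes superpose: combined rate λ = 0.82 + 0.78 = 1.6 per kilobase.
Over the interval, μ = 1.6 × 8 = 12.8 (an 8-kb region = 8 kilobases).
P(N ≥ 12) = 1 − P(N ≤ 11) ≈ 0.6262.

0.6262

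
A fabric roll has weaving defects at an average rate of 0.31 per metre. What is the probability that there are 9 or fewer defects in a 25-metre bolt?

Over the interval, μ = 0.31 × 25 = 7.75 (a 25-metre bolt = 25 metres).
P(N ≤ 9) = Σ_{j=0}^{9} e^(−μ) μ^j/j! ≈ 0.7471.

0.7471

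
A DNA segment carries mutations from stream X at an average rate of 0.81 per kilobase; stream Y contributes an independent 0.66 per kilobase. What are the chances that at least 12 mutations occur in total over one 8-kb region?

0.5107

Independent Poisson processes superpose: combined rate λ = 0.81 + 0.66 = 1.47 per kilobase.
Over the interval, μ = 1.47 × 8 = 11.76 (an 8-kb region = 8 kilobases).
P(N ≥ 12) = 1 − P(N ≤ 11) ≈ 0.5107.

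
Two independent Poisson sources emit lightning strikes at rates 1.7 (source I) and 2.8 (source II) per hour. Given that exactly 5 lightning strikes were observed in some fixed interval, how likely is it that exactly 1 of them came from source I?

Given the total, each event is independently from source I with probability p = λ_I/(λ_I+λ_II) = 1.7/4.5 ≈ 0.3778.
So K ~ Binomial(5, 1.7/4.5): P(K = 1) = C(5,1) · (1.7/4.5)^1 · (2.8/4.5)^4 ≈ 0.2831.

0.2831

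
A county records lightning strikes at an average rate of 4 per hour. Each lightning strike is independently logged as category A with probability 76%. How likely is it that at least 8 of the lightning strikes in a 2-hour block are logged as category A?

Thinning: the lightning strikes that are logged as category A themselves form a Poisson process with rate 0.76 × 4 = 3.04 per hour.
Over the interval, μ = 3.04 × 2 = 6.08 (a 2-hour block = 2 hours).
P(N ≥ 8) = 1 − P(N ≤ 7) ≈ 0.2671.

0.2671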